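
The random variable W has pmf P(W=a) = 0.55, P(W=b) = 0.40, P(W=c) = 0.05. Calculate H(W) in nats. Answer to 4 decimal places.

H(W) = −Σ p·ln p.
  −(0.55)·ln(0.55) = 0.32881
  −(0.40)·ln(0.40) = 0.36652
  −(0.05)·ln(0.05) = 0.14979
Sum: 0.32881 + 0.36652 + 0.14979 = 0.8451 nats.

0.8451 nats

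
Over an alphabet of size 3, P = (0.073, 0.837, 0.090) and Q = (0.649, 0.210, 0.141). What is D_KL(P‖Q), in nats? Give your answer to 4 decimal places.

D(P‖Q) = Σ p·ln(p/q).
  0.073·ln(0.073/0.649) = -0.15950
  0.837·ln(0.837/0.210) = 1.15733
  0.090·ln(0.090/0.141) = -0.04041
D(P‖Q) = 0.9574 nats.

0.9574 nats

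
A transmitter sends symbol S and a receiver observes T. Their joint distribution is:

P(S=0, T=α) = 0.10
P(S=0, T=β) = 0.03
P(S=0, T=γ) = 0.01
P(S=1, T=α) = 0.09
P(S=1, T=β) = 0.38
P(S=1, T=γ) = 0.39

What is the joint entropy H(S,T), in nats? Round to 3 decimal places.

H(S,T) = −Σ p(x,y)·ln p(x,y) over all 6 cells.
  cell (0,α): −0.10·ln0.10 = 0.2303
  cell (0,β): −0.03·ln0.03 = 0.1052
  cell (0,γ): −0.01·ln0.01 = 0.0461
  cell (1,α): −0.09·ln0.09 = 0.2167
  cell (1,β): −0.38·ln0.38 = 0.3677
  cell (1,γ): −0.39·ln0.39 = 0.3672
Sum = 1.333 nats.

1.333 nats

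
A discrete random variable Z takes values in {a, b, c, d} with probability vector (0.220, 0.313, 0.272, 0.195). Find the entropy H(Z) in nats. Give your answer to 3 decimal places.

1.370 nats

H(Z) = −Σ p·ln p.
  −(0.220)·ln(0.220) = 0.3331
  −(0.313)·ln(0.313) = 0.3636
  −(0.272)·ln(0.272) = 0.3541
  −(0.195)·ln(0.195) = 0.3188
Sum: 0.3331 + 0.3636 + 0.3541 + 0.3188 = 1.370 nats.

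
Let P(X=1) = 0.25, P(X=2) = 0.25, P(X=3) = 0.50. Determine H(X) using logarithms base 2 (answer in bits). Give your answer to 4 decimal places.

1.5000 bits

H(X) = −Σ p·log₂ p.
  −(0.25)·log₂(0.25) = 0.50000
  −(0.25)·log₂(0.25) = 0.50000
  −(0.50)·log₂(0.50) = 0.50000
Sum: 0.50000 + 0.50000 + 0.50000 = 1.5000 bits.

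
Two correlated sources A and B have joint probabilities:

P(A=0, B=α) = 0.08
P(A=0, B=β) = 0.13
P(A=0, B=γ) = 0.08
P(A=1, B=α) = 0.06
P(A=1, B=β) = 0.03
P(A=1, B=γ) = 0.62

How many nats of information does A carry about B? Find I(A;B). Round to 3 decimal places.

0.181 nats

Marginals: p(A) = (0.2900, 0.7100), p(B) = (0.1400, 0.1600, 0.7000).
I(A;B) = H(A) + H(B) − H(A,B).
H(A) = 0.6022, H(B) = 0.8181, H(A,B) = 1.2397.
I(A;B) = 0.6022 + 0.8181 − 1.2397 = 0.181 nats.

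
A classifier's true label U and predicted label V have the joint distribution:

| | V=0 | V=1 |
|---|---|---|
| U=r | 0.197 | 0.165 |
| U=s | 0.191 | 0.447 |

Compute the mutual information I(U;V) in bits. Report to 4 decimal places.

Marginals: p(U) = (0.3620, 0.6380), p(V) = (0.3880, 0.6120).
I(U;V) = Σ p(x,y)·log₂[p(x,y)/(p(x)p(y))].
  (r,0): 0.197·log₂(1.4026) = 0.09615
  (r,1): 0.165·log₂(0.7448) = -0.07015
  (s,0): 0.191·log₂(0.7716) = -0.07146
  (s,1): 0.447·log₂(1.1448) = 0.08722
Sum = 0.0418 bits.

0.0418 bits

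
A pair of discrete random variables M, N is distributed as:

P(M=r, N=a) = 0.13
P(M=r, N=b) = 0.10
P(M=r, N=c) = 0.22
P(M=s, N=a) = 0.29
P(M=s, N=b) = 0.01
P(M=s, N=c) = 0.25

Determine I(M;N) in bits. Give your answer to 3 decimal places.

Marginals: p(M) = (0.4500, 0.5500), p(N) = (0.4200, 0.1100, 0.4700).
I(M;N) = H(M) + H(N) − H(M,N).
H(M) = 0.9928, H(N) = 1.3879, H(M,N) = 2.2798.
I(M;N) = 0.9928 + 1.3879 − 2.2798 = 0.101 bits.

0.101 bits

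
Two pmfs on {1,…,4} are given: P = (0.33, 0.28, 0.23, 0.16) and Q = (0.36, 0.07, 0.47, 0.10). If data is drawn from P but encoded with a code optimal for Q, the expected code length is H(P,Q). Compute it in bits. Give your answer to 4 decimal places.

H(P,Q) = −Σ p·log₂ q.
  −0.33·log₂(0.36) = 0.48640
  −0.28·log₂(0.07) = 1.07422
  −0.23·log₂(0.47) = 0.25053
  −0.16·log₂(0.10) = 0.53151
H(P,Q) = 2.3427 bits.

2.3427 bits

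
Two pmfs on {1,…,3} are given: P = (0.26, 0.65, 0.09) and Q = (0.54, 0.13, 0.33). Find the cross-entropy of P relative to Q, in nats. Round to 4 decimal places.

1.5861 nats

H(P,Q) = −Σ p·ln q.
  −0.26·ln(0.54) = 0.16021
  −0.65·ln(0.13) = 1.32614
  −0.09·ln(0.33) = 0.09978
H(P,Q) = 1.5861 nats.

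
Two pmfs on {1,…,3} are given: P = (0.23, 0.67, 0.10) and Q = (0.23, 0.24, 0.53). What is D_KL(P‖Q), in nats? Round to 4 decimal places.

D(P‖Q) = Σ p·ln(p/q).
  0.23·ln(0.23/0.23) = 0.00000
  0.67·ln(0.67/0.24) = 0.68785
  0.10·ln(0.10/0.53) = -0.16677
D(P‖Q) = 0.5211 nats.

0.5211 nats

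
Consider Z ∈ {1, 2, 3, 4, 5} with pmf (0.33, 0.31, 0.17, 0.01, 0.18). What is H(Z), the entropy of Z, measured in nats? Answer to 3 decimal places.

1.385 nats

H(Z) = −Σ p·ln p.
  −(0.33)·ln(0.33) = 0.3659
  −(0.31)·ln(0.31) = 0.3631
  −(0.17)·ln(0.17) = 0.3012
  −(0.01)·ln(0.01) = 0.0461
  −(0.18)·ln(0.18) = 0.3087
Sum: 0.3659 + 0.3631 + 0.3012 + 0.0461 + 0.3087 = 1.385 nats.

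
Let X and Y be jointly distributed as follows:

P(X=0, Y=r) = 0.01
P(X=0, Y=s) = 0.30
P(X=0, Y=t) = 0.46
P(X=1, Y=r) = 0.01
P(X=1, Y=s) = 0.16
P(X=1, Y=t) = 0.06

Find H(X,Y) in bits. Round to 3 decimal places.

H(X,Y) = −Σ p(x,y)·log₂ p(x,y) over all 6 cells.
  cell (0,r): −0.01·log₂0.01 = 0.0664
  cell (0,s): −0.30·log₂0.30 = 0.5211
  cell (0,t): −0.46·log₂0.46 = 0.5153
  cell (1,r): −0.01·log₂0.01 = 0.0664
  cell (1,s): −0.16·log₂0.16 = 0.4230
  cell (1,t): −0.06·log₂0.06 = 0.2435
Sum = 1.836 bits.

1.836 bits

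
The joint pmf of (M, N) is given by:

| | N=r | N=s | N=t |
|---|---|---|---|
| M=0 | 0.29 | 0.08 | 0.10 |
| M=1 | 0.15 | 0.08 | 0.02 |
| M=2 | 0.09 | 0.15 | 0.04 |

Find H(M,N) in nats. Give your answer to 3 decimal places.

1.986 nats

H(M,N) = −Σ p(x,y)·ln p(x,y) over all 9 cells.
  cell (0,r): −0.29·ln0.29 = 0.3590
  cell (0,s): −0.08·ln0.08 = 0.2021
  cell (0,t): −0.10·ln0.10 = 0.2303
  cell (1,r): −0.15·ln0.15 = 0.2846
  cell (1,s): −0.08·ln0.08 = 0.2021
  cell (1,t): −0.02·ln0.02 = 0.0782
  cell (2,r): −0.09·ln0.09 = 0.2167
  cell (2,s): −0.15·ln0.15 = 0.2846
  cell (2,t): −0.04·ln0.04 = 0.1288
Sum = 1.986 nats.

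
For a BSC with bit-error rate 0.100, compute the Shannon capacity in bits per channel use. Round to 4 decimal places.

0.5310 bits

Binary symmetric channel: C = 1 − h₂(ε) where h₂ is the binary entropy function.
h₂(0.100) = −0.100·log₂0.100 − 0.900·log₂0.900 = 0.4690.
C = 1 − 0.4690 = 0.5310 bits per channel use.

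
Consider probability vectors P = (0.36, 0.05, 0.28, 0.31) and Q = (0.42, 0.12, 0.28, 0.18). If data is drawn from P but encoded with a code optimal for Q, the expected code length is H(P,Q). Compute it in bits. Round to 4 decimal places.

H(P,Q) = −Σ p·log₂ q.
  −0.36·log₂(0.42) = 0.45055
  −0.05·log₂(0.12) = 0.15294
  −0.28·log₂(0.28) = 0.51422
  −0.31·log₂(0.18) = 0.76692
H(P,Q) = 1.8846 bits.

1.8846 bits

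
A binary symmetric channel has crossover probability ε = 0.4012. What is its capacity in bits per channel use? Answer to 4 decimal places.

Binary symmetric channel: C = 1 − h₂(ε) where h₂ is the binary entropy function.
h₂(0.4012) = −0.4012·log₂0.4012 − 0.5988·log₂0.5988 = 0.9716.
C = 1 − 0.9716 = 0.0284 bits per channel use.

0.0284 bits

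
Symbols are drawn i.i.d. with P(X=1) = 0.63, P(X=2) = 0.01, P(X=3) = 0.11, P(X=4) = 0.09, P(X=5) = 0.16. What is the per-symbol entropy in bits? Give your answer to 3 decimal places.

H(X) = −Σ p·log₂ p.
  −(0.63)·log₂(0.63) = 0.4199
  −(0.01)·log₂(0.01) = 0.0664
  −(0.11)·log₂(0.11) = 0.3503
  −(0.09)·log₂(0.09) = 0.3127
  −(0.16)·log₂(0.16) = 0.4230
Sum: 0.4199 + 0.0664 + 0.3503 + 0.3127 + 0.4230 = 1.572 bits.

1.572 bits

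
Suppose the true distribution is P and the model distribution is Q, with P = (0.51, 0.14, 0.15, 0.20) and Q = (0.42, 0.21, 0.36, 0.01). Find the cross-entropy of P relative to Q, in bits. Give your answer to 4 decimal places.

H(P,Q) = −Σ p·log₂ q.
  −0.51·log₂(0.42) = 0.63828
  −0.14·log₂(0.21) = 0.31522
  −0.15·log₂(0.36) = 0.22109
  −0.20·log₂(0.01) = 1.32877
H(P,Q) = 2.5034 bits.

2.5034 bits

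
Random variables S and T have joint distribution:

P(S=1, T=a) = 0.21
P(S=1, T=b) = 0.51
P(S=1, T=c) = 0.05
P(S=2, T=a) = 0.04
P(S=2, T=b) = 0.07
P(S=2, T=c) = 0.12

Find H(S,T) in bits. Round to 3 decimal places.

2.006 bits

H(S,T) = −Σ p(x,y)·log₂ p(x,y) over all 6 cells.
  cell (1,a): −0.21·log₂0.21 = 0.4728
  cell (1,b): −0.51·log₂0.51 = 0.4954
  cell (1,c): −0.05·log₂0.05 = 0.2161
  cell (2,a): −0.04·log₂0.04 = 0.1858
  cell (2,b): −0.07·log₂0.07 = 0.2686
  cell (2,c): −0.12·log₂0.12 = 0.3671
Sum = 2.006 bits.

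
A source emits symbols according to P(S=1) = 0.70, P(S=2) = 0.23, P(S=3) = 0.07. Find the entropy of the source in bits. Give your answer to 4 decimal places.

1.1164 bits

H(S) = −Σ p·log₂ p.
  −(0.70)·log₂(0.70) = 0.36020
  −(0.23)·log₂(0.23) = 0.48767
  −(0.07)·log₂(0.07) = 0.26856
Sum: 0.36020 + 0.48767 + 0.26856 = 1.1164 bits.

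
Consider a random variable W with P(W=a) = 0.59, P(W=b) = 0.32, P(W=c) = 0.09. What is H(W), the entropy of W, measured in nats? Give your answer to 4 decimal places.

0.8926 nats

H(W) = −Σ p·ln p.
  −(0.59)·ln(0.59) = 0.31130
  −(0.32)·ln(0.32) = 0.36462
  −(0.09)·ln(0.09) = 0.21672
Sum: 0.31130 + 0.36462 + 0.21672 = 0.8926 nats.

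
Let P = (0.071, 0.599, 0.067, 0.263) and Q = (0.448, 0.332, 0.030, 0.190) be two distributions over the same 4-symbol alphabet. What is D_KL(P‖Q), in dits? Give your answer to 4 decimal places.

D(P‖Q) = Σ p·log₁₀(p/q).
  0.071·log₁₀(0.071/0.448) = -0.05680
  0.599·log₁₀(0.599/0.332) = 0.15352
  0.067·log₁₀(0.067/0.030) = 0.02338
  0.263·log₁₀(0.263/0.190) = 0.03714
D(P‖Q) = 0.1572 dits.

0.1572 dits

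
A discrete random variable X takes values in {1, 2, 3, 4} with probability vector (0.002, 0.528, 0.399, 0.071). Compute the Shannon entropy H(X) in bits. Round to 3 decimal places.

H(X) = −Σ p·log₂ p.
  −(0.002)·log₂(0.002) = 0.0179
  −(0.528)·log₂(0.528) = 0.4865
  −(0.399)·log₂(0.399) = 0.5289
  −(0.071)·log₂(0.071) = 0.2709
Sum: 0.0179 + 0.4865 + 0.5289 + 0.2709 = 1.304 bits.

1.304 bits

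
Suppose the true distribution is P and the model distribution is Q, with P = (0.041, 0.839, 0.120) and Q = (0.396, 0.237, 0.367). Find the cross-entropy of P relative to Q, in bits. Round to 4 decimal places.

1.9710 bits

H(P,Q) = −Σ p·log₂ q.
  −0.041·log₂(0.396) = 0.05479
  −0.839·log₂(0.237) = 1.74264
  −0.120·log₂(0.367) = 0.17354
H(P,Q) = 1.9710 bits.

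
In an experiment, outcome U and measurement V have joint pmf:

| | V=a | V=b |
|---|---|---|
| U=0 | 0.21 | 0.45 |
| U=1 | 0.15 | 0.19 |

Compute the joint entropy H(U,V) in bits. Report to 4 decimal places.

H(U,V) = −Σ p(x,y)·log₂ p(x,y) over all 4 cells.
  cell (0,a): −0.21·log₂0.21 = 0.47282
  cell (0,b): −0.45·log₂0.45 = 0.51840
  cell (1,a): −0.15·log₂0.15 = 0.41054
  cell (1,b): −0.19·log₂0.19 = 0.45523
Sum = 1.8570 bits.

1.8570 bits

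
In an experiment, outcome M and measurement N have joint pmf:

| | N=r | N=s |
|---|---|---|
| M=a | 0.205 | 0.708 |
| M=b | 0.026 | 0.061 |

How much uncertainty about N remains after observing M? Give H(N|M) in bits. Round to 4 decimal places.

0.7781 bits

Marginals: p(M) = (0.9130, 0.0870), p(N) = (0.2310, 0.7690).
H(N|M) = Σ p(M) · H(N|M=·).
  M=a: p=0.9130, H(N|M=a) = 0.7684
  M=b: p=0.0870, H(N|M=b) = 0.8799
Weighted sum = 0.7781 bits.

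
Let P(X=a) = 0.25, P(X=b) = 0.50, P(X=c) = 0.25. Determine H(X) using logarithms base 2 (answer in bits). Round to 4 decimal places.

1.5000 bits

H(X) = −Σ p·log₂ p.
  −(0.25)·log₂(0.25) = 0.50000
  −(0.50)·log₂(0.50) = 0.50000
  −(0.25)·log₂(0.25) = 0.50000
Sum: 0.50000 + 0.50000 + 0.50000 = 1.5000 bits.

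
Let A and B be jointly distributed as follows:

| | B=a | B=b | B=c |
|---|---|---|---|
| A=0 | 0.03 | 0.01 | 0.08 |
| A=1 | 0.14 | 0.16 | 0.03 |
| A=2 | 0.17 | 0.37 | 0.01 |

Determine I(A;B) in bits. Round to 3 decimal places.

0.232 bits

Marginals: p(A) = (0.1200, 0.3300, 0.5500), p(B) = (0.3400, 0.5400, 0.1200).
I(A;B) = Σ p(x,y)·log₂[p(x,y)/(p(x)p(y))].
  (0,a): 0.03·log₂(0.7353) = -0.0133
  (0,b): 0.01·log₂(0.1543) = -0.0270
  (0,c): 0.08·log₂(5.5556) = 0.1979
  (1,a): 0.14·log₂(1.2478) = 0.0447
  (1,b): 0.16·log₂(0.8979) = -0.0249
  (1,c): 0.03·log₂(0.7576) = -0.0120
  (2,a): 0.17·log₂(0.9091) = -0.0234
  (2,b): 0.37·log₂(1.2458) = 0.1173
  (2,c): 0.01·log₂(0.1515) = -0.0272
Sum = 0.232 bits.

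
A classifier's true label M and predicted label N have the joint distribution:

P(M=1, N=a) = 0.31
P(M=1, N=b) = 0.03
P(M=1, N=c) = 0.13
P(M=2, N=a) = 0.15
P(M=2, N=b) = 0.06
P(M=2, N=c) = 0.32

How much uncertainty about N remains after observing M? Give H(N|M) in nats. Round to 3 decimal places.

0.860 nats

Marginals: p(M) = (0.4700, 0.5300), p(N) = (0.4600, 0.0900, 0.4500).
H(N|M) = Σ p(M) · H(N|M=·).
  M=1: p=0.4700, H(N|M=1) = 0.8056
  M=2: p=0.5300, H(N|M=2) = 0.9085
Weighted sum = 0.860 nats.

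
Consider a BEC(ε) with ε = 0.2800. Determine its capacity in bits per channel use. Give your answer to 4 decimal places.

Binary erasure channel: capacity C = 1 − ε.
C = 1 − 0.2800 = 0.7200 bits per channel use.

0.7200 bits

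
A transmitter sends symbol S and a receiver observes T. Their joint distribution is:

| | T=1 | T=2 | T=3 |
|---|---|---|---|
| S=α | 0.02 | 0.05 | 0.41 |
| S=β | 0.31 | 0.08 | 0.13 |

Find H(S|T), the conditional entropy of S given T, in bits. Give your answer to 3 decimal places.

0.664 bits

Chain rule: H(S|T) = H(S,T) − H(T).
Marginals: p(S) = (0.4800, 0.5200), p(T) = (0.3300, 0.1300, 0.5400).
H(S,T) = 2.0543 bits; H(T) = 1.3905 bits.
H(S|T) = 2.0543 − 1.3905 = 0.664 bits.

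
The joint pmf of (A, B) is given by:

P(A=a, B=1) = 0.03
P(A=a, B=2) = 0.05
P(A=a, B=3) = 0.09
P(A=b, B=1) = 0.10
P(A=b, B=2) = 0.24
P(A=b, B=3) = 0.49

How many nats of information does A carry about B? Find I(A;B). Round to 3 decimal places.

Marginals: p(A) = (0.1700, 0.8300), p(B) = (0.1300, 0.2900, 0.5800).
I(A;B) = H(A) + H(B) − H(A,B).
H(A) = 0.4559, H(B) = 0.9402, H(A,B) = 1.3940.
I(A;B) = 0.4559 + 0.9402 − 1.3940 = 0.002 nats.

0.002 nats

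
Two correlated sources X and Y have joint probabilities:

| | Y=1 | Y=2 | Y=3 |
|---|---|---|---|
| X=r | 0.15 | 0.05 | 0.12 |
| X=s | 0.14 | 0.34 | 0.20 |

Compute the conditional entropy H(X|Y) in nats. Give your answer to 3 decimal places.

0.562 nats

Marginals: p(X) = (0.3200, 0.6800), p(Y) = (0.2900, 0.3900, 0.3200).
H(X|Y) = Σ p(Y) · H(X|Y=·).
  Y=1: p=0.2900, H(X|Y=1) = 0.6926
  Y=2: p=0.3900, H(X|Y=2) = 0.3830
  Y=3: p=0.3200, H(X|Y=3) = 0.6616
Weighted sum = 0.562 nats.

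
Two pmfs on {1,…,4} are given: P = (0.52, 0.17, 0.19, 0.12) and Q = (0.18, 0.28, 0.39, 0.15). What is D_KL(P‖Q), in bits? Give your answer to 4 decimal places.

0.4377 bits

D(P‖Q) = Σ p·log₂(p/q).
  0.52·log₂(0.52/0.18) = 0.79587
  0.17·log₂(0.17/0.28) = -0.12238
  0.19·log₂(0.19/0.39) = -0.19712
  0.12·log₂(0.12/0.15) = -0.03863
D(P‖Q) = 0.4377 bits.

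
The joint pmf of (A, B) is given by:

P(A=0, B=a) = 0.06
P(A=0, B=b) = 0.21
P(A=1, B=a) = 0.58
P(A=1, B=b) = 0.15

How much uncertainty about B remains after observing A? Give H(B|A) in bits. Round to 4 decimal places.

0.7412 bits

Chain rule: H(B|A) = H(A,B) − H(A).
Marginals: p(A) = (0.2700, 0.7300), p(B) = (0.6400, 0.3600).
H(A,B) = 1.5827 bits; H(A) = 0.8415 bits.
H(B|A) = 1.5827 − 0.8415 = 0.7412 bits.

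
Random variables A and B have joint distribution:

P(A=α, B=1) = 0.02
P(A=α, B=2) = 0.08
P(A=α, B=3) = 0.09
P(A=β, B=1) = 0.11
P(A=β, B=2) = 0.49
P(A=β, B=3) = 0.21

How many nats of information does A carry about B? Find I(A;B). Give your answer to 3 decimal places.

Marginals: p(A) = (0.1900, 0.8100), p(B) = (0.1300, 0.5700, 0.3000).
I(A;B) = Σ p(x,y)·ln[p(x,y)/(p(x)p(y))].
  (α,1): 0.02·ln(0.8097) = -0.0042
  (α,2): 0.08·ln(0.7387) = -0.0242
  (α,3): 0.09·ln(1.5789) = 0.0411
  (β,1): 0.11·ln(1.0446) = 0.0048
  (β,2): 0.49·ln(1.0613) = 0.0292
  (β,3): 0.21·ln(0.8642) = -0.0307
Sum = 0.016 nats.

0.016 nats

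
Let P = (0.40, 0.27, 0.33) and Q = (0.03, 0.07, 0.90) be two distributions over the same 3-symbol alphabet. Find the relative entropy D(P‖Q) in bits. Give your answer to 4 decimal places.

1.5430 bits

D(P‖Q) = Σ p·log₂(p/q).
  0.40·log₂(0.40/0.03) = 1.49479
  0.27·log₂(0.27/0.07) = 0.52583
  0.33·log₂(0.33/0.90) = -0.47766
D(P‖Q) = 1.5430 bits.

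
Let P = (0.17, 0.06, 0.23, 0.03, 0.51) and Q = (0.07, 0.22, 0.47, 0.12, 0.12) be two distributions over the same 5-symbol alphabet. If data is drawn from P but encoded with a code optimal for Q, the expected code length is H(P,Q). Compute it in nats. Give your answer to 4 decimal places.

1.8615 nats

H(P,Q) = −Σ p·ln q.
  −0.17·ln(0.07) = 0.45207
  −0.06·ln(0.22) = 0.09085
  −0.23·ln(0.47) = 0.17366
  −0.03·ln(0.12) = 0.06361
  −0.51·ln(0.12) = 1.08133
H(P,Q) = 1.8615 nats.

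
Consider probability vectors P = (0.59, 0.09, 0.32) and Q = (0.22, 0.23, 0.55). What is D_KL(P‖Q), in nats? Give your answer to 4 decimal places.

0.3243 nats

D(P‖Q) = Σ p·ln(p/q).
  0.59·ln(0.59/0.22) = 0.58203
  0.09·ln(0.09/0.23) = -0.08444
  0.32·ln(0.32/0.55) = -0.17331
D(P‖Q) = 0.3243 nats.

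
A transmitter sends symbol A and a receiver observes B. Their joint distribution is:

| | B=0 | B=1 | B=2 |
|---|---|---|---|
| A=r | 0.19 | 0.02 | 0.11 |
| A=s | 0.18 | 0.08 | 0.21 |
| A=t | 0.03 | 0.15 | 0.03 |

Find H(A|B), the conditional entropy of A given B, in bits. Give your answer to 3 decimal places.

Chain rule: H(A|B) = H(A,B) − H(B).
Marginals: p(A) = (0.3200, 0.4700, 0.2100), p(B) = (0.4000, 0.2500, 0.3500).
H(A,B) = 2.8421 bits; H(B) = 1.5589 bits.
H(A|B) = 2.8421 − 1.5589 = 1.283 bits.

1.283 bits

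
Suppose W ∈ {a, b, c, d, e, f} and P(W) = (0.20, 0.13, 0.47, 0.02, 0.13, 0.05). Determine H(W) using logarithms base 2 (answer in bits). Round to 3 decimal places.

H(W) = −Σ p·log₂ p.
  −(0.20)·log₂(0.20) = 0.4644
  −(0.13)·log₂(0.13) = 0.3826
  −(0.47)·log₂(0.47) = 0.5120
  −(0.02)·log₂(0.02) = 0.1129
  −(0.13)·log₂(0.13) = 0.3826
  −(0.05)·log₂(0.05) = 0.2161
Sum: 0.4644 + 0.3826 + 0.5120 + 0.1129 + 0.3826 + 0.2161 = 2.071 bits.

2.071 bits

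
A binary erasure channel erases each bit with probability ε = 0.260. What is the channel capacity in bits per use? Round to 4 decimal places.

0.7400 bits

Binary erasure channel: capacity C = 1 − ε.
C = 1 − 0.260 = 0.7400 bits per channel use.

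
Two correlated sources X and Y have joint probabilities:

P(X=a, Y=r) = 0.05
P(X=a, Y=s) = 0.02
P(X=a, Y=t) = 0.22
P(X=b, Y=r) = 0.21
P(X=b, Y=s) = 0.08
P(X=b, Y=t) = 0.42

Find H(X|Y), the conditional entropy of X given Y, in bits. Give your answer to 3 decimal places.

Marginals: p(X) = (0.2900, 0.7100), p(Y) = (0.2600, 0.1000, 0.6400).
H(X|Y) = Σ p(Y) · H(X|Y=·).
  Y=r: p=0.2600, H(X|Y=r) = 0.7063
  Y=s: p=0.1000, H(X|Y=s) = 0.7219
  Y=t: p=0.6400, H(X|Y=t) = 0.9284
Weighted sum = 0.850 bits.

0.850 bits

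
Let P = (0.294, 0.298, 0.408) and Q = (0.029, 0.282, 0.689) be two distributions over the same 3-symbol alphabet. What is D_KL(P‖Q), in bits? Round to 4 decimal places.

D(P‖Q) = Σ p·log₂(p/q).
  0.294·log₂(0.294/0.029) = 0.98246
  0.298·log₂(0.298/0.282) = 0.02373
  0.408·log₂(0.408/0.689) = -0.30842
D(P‖Q) = 0.6978 bits.

0.6978 bits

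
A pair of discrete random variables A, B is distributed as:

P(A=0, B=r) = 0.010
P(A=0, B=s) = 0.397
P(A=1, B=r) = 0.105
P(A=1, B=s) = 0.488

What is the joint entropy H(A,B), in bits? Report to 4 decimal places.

1.4421 bits

H(A,B) = −Σ p(x,y)·log₂ p(x,y) over all 4 cells.
  cell (0,r): −0.010·log₂0.010 = 0.06644
  cell (0,s): −0.397·log₂0.397 = 0.52912
  cell (1,r): −0.105·log₂0.105 = 0.34141
  cell (1,s): −0.488·log₂0.488 = 0.50510
Sum = 1.4421 bits.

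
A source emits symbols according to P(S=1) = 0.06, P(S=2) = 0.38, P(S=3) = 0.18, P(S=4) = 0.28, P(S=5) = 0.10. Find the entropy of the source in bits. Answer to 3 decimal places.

H(S) = −Σ p·log₂ p.
  −(0.06)·log₂(0.06) = 0.2435
  −(0.38)·log₂(0.38) = 0.5305
  −(0.18)·log₂(0.18) = 0.4453
  −(0.28)·log₂(0.28) = 0.5142
  −(0.10)·log₂(0.10) = 0.3322
Sum: 0.2435 + 0.5305 + 0.4453 + 0.5142 + 0.3322 = 2.066 bits.

2.066 bits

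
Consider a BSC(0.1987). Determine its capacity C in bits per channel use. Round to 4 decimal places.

0.2807 bits

Binary symmetric channel: C = 1 − h₂(ε) where h₂ is the binary entropy function.
h₂(0.1987) = −0.1987·log₂0.1987 − 0.8013·log₂0.8013 = 0.7193.
C = 1 − 0.7193 = 0.2807 bits per channel use.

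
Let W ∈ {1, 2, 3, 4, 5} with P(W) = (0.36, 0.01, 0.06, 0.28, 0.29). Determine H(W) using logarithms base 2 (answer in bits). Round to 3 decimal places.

H(W) = −Σ p·log₂ p.
  −(0.36)·log₂(0.36) = 0.5306
  −(0.01)·log₂(0.01) = 0.0664
  −(0.06)·log₂(0.06) = 0.2435
  −(0.28)·log₂(0.28) = 0.5142
  −(0.29)·log₂(0.29) = 0.5179
Sum: 0.5306 + 0.0664 + 0.2435 + 0.5142 + 0.5179 = 1.873 bits.

1.873 bits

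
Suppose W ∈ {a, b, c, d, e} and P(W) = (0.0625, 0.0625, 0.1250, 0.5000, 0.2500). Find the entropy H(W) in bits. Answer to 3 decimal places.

H(W) = −Σ p·log₂ p.
  −(0.0625)·log₂(0.0625) = 0.2500
  −(0.0625)·log₂(0.0625) = 0.2500
  −(0.1250)·log₂(0.1250) = 0.3750
  −(0.5000)·log₂(0.5000) = 0.5000
  −(0.2500)·log₂(0.2500) = 0.5000
Sum: 0.2500 + 0.2500 + 0.3750 + 0.5000 + 0.5000 = 1.875 bits.

1.875 bits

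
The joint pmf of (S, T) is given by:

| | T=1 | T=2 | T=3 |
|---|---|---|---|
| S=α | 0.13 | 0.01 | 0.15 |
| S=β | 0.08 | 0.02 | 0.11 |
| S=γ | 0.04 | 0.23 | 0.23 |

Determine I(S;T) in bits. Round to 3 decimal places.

Marginals: p(S) = (0.2900, 0.2100, 0.5000), p(T) = (0.2500, 0.2600, 0.4900).
I(S;T) = Σ p(x,y)·log₂[p(x,y)/(p(x)p(y))].
  (α,1): 0.13·log₂(1.7931) = 0.1095
  (α,2): 0.01·log₂(0.1326) = -0.0291
  (α,3): 0.15·log₂(1.0556) = 0.0117
  (β,1): 0.08·log₂(1.5238) = 0.0486
  (β,2): 0.02·log₂(0.3663) = -0.0290
  (β,3): 0.11·log₂(1.0690) = 0.0106
  (γ,1): 0.04·log₂(0.3200) = -0.0658
  (γ,2): 0.23·log₂(1.7692) = 0.1893
  (γ,3): 0.23·log₂(0.9388) = -0.0210
Sum = 0.225 bits.

0.225 bits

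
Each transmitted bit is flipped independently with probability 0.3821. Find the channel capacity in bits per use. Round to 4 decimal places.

Binary symmetric channel: C = 1 − h₂(ε) where h₂ is the binary entropy function.
h₂(0.3821) = −0.3821·log₂0.3821 − 0.6179·log₂0.6179 = 0.9595.
C = 1 − 0.9595 = 0.0405 bits per channel use.

0.0405 bits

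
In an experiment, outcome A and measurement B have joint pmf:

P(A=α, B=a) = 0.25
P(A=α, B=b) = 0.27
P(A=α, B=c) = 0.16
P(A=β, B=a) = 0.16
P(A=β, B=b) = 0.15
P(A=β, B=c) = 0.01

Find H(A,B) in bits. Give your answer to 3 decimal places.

H(A,B) = −Σ p(x,y)·log₂ p(x,y) over all 6 cells.
  cell (α,a): −0.25·log₂0.25 = 0.5000
  cell (α,b): −0.27·log₂0.27 = 0.5100
  cell (α,c): −0.16·log₂0.16 = 0.4230
  cell (β,a): −0.16·log₂0.16 = 0.4230
  cell (β,b): −0.15·log₂0.15 = 0.4105
  cell (β,c): −0.01·log₂0.01 = 0.0664
Sum = 2.333 bits.

2.333 bits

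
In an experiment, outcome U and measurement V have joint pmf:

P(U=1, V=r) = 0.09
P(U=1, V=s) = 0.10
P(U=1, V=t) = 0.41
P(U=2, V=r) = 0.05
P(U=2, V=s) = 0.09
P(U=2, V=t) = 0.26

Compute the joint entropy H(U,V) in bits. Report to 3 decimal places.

H(U,V) = −Σ p(x,y)·log₂ p(x,y) over all 6 cells.
  cell (1,r): −0.09·log₂0.09 = 0.3127
  cell (1,s): −0.10·log₂0.10 = 0.3322
  cell (1,t): −0.41·log₂0.41 = 0.5274
  cell (2,r): −0.05·log₂0.05 = 0.2161
  cell (2,s): −0.09·log₂0.09 = 0.3127
  cell (2,t): −0.26·log₂0.26 = 0.5053
Sum = 2.206 bits.

2.206 bits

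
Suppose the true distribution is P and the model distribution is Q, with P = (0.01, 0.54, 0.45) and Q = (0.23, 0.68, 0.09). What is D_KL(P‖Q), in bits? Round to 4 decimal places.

D(P‖Q) = Σ p·log₂(p/q).
  0.01·log₂(0.01/0.23) = -0.04524
  0.54·log₂(0.54/0.68) = -0.17959
  0.45·log₂(0.45/0.09) = 1.04487
D(P‖Q) = 0.8200 bits.

0.8200 bits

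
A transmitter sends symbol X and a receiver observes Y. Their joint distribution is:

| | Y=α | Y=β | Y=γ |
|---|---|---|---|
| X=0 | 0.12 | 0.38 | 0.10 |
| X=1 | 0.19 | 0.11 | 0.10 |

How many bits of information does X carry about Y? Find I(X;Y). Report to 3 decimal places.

Marginals: p(X) = (0.6000, 0.4000), p(Y) = (0.3100, 0.4900, 0.2000).
I(X;Y) = Σ p(x,y)·log₂[p(x,y)/(p(x)p(y))].
  (0,α): 0.12·log₂(0.6452) = -0.0759
  (0,β): 0.38·log₂(1.2925) = 0.1407
  (0,γ): 0.10·log₂(0.8333) = -0.0263
  (1,α): 0.19·log₂(1.5323) = 0.1170
  (1,β): 0.11·log₂(0.5612) = -0.0917
  (1,γ): 0.10·log₂(1.2500) = 0.0322
Sum = 0.096 bits.

0.096 bits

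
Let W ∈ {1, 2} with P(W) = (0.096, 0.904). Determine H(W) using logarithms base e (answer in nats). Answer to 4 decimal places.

H(W) = −Σ p·ln p.
  −(0.096)·ln(0.096) = 0.22497
  −(0.904)·ln(0.904) = 0.09124
Sum: 0.22497 + 0.09124 = 0.3162 nats.

0.3162 nats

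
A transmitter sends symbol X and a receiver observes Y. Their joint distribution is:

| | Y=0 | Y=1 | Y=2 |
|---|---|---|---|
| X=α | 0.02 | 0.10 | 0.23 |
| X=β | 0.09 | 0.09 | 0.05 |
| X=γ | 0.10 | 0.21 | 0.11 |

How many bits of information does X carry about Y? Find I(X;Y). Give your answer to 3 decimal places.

Marginals: p(X) = (0.3500, 0.2300, 0.4200), p(Y) = (0.2100, 0.4000, 0.3900).
I(X;Y) = H(X) + H(Y) − H(X,Y).
H(X) = 1.5434, H(Y) = 1.5314, H(X,Y) = 2.9294.
I(X;Y) = 1.5434 + 1.5314 − 2.9294 = 0.145 bits.

0.145 bits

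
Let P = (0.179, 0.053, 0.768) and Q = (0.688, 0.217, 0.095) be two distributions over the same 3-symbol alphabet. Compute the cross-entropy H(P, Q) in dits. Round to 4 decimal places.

0.8493 dits

H(P,Q) = −Σ p·log₁₀ q.
  −0.179·log₁₀(0.688) = 0.02907
  −0.053·log₁₀(0.217) = 0.03517
  −0.768·log₁₀(0.095) = 0.78511
H(P,Q) = 0.8493 dits.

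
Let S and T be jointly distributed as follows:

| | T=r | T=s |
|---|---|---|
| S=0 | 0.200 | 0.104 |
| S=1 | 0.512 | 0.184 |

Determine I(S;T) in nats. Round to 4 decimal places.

0.0031 nats

Marginals: p(S) = (0.3040, 0.6960), p(T) = (0.7120, 0.2880).
I(S;T) = H(S) + H(T) − H(S,T).
H(S) = 0.6142, H(T) = 0.6004, H(S,T) = 1.2115.
I(S;T) = 0.6142 + 0.6004 − 1.2115 = 0.0031 nats.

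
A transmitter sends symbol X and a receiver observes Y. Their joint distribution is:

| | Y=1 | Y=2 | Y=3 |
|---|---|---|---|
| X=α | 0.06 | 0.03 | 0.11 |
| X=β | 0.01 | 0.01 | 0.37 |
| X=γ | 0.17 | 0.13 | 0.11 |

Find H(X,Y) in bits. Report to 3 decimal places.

2.577 bits

H(X,Y) = −Σ p(x,y)·log₂ p(x,y) over all 9 cells.
  cell (α,1): −0.06·log₂0.06 = 0.2435
  cell (α,2): −0.03·log₂0.03 = 0.1518
  cell (α,3): −0.11·log₂0.11 = 0.3503
  cell (β,1): −0.01·log₂0.01 = 0.0664
  cell (β,2): −0.01·log₂0.01 = 0.0664
  cell (β,3): −0.37·log₂0.37 = 0.5307
  cell (γ,1): −0.17·log₂0.17 = 0.4346
  cell (γ,2): −0.13·log₂0.13 = 0.3826
  cell (γ,3): −0.11·log₂0.11 = 0.3503
Sum = 2.577 bits.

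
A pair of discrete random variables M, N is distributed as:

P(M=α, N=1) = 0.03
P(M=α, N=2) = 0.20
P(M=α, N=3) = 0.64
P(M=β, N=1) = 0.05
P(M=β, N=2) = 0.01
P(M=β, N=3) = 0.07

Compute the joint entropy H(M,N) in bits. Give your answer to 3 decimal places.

1.579 bits

H(M,N) = −Σ p(x,y)·log₂ p(x,y) over all 6 cells.
  cell (α,1): −0.03·log₂0.03 = 0.1518
  cell (α,2): −0.20·log₂0.20 = 0.4644
  cell (α,3): −0.64·log₂0.64 = 0.4121
  cell (β,1): −0.05·log₂0.05 = 0.2161
  cell (β,2): −0.01·log₂0.01 = 0.0664
  cell (β,3): −0.07·log₂0.07 = 0.2686
Sum = 1.579 bits.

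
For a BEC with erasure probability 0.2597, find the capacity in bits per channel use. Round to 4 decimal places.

Binary erasure channel: capacity C = 1 − ε.
C = 1 − 0.2597 = 0.7403 bits per channel use.

0.7403 bits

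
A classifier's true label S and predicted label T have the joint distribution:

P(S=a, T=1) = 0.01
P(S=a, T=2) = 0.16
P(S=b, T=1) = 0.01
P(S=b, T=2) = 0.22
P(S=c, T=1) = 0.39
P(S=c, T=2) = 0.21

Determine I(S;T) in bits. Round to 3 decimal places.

0.302 bits

Marginals: p(S) = (0.1700, 0.2300, 0.6000), p(T) = (0.4100, 0.5900).
I(S;T) = H(S) + H(T) − H(S,T).
H(S) = 1.3644, H(T) = 0.9765, H(S,T) = 2.0391.
I(S;T) = 1.3644 + 0.9765 − 2.0391 = 0.302 bits.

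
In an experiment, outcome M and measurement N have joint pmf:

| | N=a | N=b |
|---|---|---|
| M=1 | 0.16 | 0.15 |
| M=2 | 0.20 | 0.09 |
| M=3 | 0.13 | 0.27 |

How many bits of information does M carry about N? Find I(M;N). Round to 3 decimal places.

Marginals: p(M) = (0.3100, 0.2900, 0.4000), p(N) = (0.4900, 0.5100).
I(M;N) = H(M) + H(N) − H(M,N).
H(M) = 1.5705, H(N) = 0.9997, H(M,N) = 2.5033.
I(M;N) = 1.5705 + 0.9997 − 2.5033 = 0.067 bits.

0.067 bits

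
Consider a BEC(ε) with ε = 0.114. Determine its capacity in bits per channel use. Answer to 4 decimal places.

Binary erasure channel: capacity C = 1 − ε.
C = 1 − 0.114 = 0.8860 bits per channel use.

0.8860 bits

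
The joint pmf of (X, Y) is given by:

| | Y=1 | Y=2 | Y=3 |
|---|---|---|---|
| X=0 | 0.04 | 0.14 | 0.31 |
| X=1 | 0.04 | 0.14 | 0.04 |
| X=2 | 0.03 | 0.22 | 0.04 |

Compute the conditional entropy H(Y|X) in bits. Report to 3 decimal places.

1.191 bits

Marginals: p(X) = (0.4900, 0.2200, 0.2900), p(Y) = (0.1100, 0.5000, 0.3900).
H(Y|X) = Σ p(X) · H(Y|X=·).
  X=0: p=0.4900, H(Y|X=0) = 1.2293
  X=1: p=0.2200, H(Y|X=1) = 1.3093
  X=2: p=0.2900, H(Y|X=2) = 1.0351
Weighted sum = 1.191 bits.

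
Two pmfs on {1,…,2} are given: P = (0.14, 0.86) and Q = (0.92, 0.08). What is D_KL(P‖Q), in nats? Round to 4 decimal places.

D(P‖Q) = Σ p·ln(p/q).
  0.14·ln(0.14/0.92) = -0.26358
  0.86·ln(0.86/0.08) = 2.04242
D(P‖Q) = 1.7788 nats.

1.7788 nats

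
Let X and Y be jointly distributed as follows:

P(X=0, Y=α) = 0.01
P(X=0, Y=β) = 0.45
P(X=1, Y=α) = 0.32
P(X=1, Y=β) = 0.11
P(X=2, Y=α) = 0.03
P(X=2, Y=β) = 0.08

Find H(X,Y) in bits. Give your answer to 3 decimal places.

H(X,Y) = −Σ p(x,y)·log₂ p(x,y) over all 6 cells.
  cell (0,α): −0.01·log₂0.01 = 0.0664
  cell (0,β): −0.45·log₂0.45 = 0.5184
  cell (1,α): −0.32·log₂0.32 = 0.5260
  cell (1,β): −0.11·log₂0.11 = 0.3503
  cell (2,α): −0.03·log₂0.03 = 0.1518
  cell (2,β): −0.08·log₂0.08 = 0.2915
Sum = 1.904 bits.

1.904 bits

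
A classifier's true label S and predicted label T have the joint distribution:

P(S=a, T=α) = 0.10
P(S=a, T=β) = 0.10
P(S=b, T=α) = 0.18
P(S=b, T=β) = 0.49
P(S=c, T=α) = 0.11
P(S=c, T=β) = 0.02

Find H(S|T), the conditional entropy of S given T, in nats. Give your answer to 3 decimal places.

Chain rule: H(S|T) = H(S,T) − H(T).
Marginals: p(S) = (0.2000, 0.6700, 0.1300), p(T) = (0.3900, 0.6100).
H(S,T) = 1.4398 nats; H(T) = 0.6687 nats.
H(S|T) = 1.4398 − 0.6687 = 0.771 nats.

0.771 nats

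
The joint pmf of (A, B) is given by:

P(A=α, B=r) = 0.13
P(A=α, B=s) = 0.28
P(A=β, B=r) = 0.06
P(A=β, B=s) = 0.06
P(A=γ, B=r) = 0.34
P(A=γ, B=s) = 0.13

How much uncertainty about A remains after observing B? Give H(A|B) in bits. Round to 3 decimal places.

Marginals: p(A) = (0.4100, 0.1200, 0.4700), p(B) = (0.5300, 0.4700).
H(A|B) = Σ p(B) · H(A|B=·).
  B=r: p=0.5300, H(A|B=r) = 1.2640
  B=s: p=0.4700, H(A|B=s) = 1.3371
Weighted sum = 1.298 bits.

1.298 bits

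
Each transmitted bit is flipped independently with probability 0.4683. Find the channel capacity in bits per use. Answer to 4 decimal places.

0.0029 bits

Binary symmetric channel: C = 1 − h₂(ε) where h₂ is the binary entropy function.
h₂(0.4683) = −0.4683·log₂0.4683 − 0.5317·log₂0.5317 = 0.9971.
C = 1 − 0.9971 = 0.0029 bits per channel use.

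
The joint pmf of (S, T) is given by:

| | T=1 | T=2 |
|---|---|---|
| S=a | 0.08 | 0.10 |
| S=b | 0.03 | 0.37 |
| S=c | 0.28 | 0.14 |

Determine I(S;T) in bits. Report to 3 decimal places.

0.247 bits

Marginals: p(S) = (0.1800, 0.4000, 0.4200), p(T) = (0.3900, 0.6100).
I(S;T) = Σ p(x,y)·log₂[p(x,y)/(p(x)p(y))].
  (a,1): 0.08·log₂(1.1396) = 0.0151
  (a,2): 0.10·log₂(0.9107) = -0.0135
  (b,1): 0.03·log₂(0.1923) = -0.0714
  (b,2): 0.37·log₂(1.5164) = 0.2222
  (c,1): 0.28·log₂(1.7094) = 0.2166
  (c,2): 0.14·log₂(0.5464) = -0.1221
Sum = 0.247 bits.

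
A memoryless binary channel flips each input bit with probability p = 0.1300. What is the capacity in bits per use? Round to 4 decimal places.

0.4426 bits

Binary symmetric channel: C = 1 − h₂(ε) where h₂ is the binary entropy function.
h₂(0.1300) = −0.1300·log₂0.1300 − 0.8700·log₂0.8700 = 0.5574.
C = 1 − 0.5574 = 0.4426 bits per channel use.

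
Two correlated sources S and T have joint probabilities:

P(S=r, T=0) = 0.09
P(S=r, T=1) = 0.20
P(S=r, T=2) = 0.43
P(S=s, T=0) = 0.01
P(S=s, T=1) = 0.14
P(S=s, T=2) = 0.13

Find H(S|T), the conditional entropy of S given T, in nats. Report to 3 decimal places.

0.566 nats

Chain rule: H(S|T) = H(S,T) − H(T).
Marginals: p(S) = (0.7200, 0.2800), p(T) = (0.1000, 0.3400, 0.5600).
H(S,T) = 1.4880 nats; H(T) = 0.9218 nats.
H(S|T) = 1.4880 − 0.9218 = 0.566 nats.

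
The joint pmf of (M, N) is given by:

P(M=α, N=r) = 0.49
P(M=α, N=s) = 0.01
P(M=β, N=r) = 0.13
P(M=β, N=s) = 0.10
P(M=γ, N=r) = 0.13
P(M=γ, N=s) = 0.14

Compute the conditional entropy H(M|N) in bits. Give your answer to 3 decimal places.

Chain rule: H(M|N) = H(M,N) − H(N).
Marginals: p(M) = (0.5000, 0.2300, 0.2700), p(N) = (0.7500, 0.2500).
H(M,N) = 2.0653 bits; H(N) = 0.8113 bits.
H(M|N) = 2.0653 − 0.8113 = 1.254 bits.

1.254 bits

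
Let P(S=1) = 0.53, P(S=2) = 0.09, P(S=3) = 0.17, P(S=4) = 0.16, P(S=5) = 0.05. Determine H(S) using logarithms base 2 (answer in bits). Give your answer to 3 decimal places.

1.872 bits

H(S) = −Σ p·log₂ p.
  −(0.53)·log₂(0.53) = 0.4854
  −(0.09)·log₂(0.09) = 0.3127
  −(0.17)·log₂(0.17) = 0.4346
  −(0.16)·log₂(0.16) = 0.4230
  −(0.05)·log₂(0.05) = 0.2161
Sum: 0.4854 + 0.3127 + 0.4346 + 0.4230 + 0.2161 = 1.872 bits.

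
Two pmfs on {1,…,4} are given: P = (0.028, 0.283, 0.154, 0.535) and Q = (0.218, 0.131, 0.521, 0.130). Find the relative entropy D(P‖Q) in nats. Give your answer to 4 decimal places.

0.7297 nats

D(P‖Q) = Σ p·ln(p/q).
  0.028·ln(0.028/0.218) = -0.05746
  0.283·ln(0.283/0.131) = 0.21798
  0.154·ln(0.154/0.521) = -0.18769
  0.535·ln(0.535/0.130) = 0.75688
D(P‖Q) = 0.7297 nats.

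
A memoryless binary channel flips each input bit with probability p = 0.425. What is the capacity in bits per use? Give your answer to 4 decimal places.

Binary symmetric channel: C = 1 − h₂(ε) where h₂ is the binary entropy function.
h₂(0.425) = −0.425·log₂0.425 − 0.575·log₂0.575 = 0.9837.
C = 1 − 0.9837 = 0.0163 bits per channel use.

0.0163 bits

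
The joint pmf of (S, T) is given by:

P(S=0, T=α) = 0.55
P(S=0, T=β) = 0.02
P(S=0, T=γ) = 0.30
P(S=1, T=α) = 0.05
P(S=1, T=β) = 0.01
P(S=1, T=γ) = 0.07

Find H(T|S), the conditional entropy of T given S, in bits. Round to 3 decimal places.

1.102 bits

Marginals: p(S) = (0.8700, 0.1300), p(T) = (0.6000, 0.0300, 0.3700).
H(T|S) = Σ p(S) · H(T|S=·).
  S=0: p=0.8700, H(T|S=0) = 1.0730
  S=1: p=0.1300, H(T|S=1) = 1.2957
Weighted sum = 1.102 bits.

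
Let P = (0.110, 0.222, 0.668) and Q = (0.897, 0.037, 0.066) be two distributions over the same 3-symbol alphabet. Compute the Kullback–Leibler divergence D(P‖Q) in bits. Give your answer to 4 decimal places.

2.4715 bits

D(P‖Q) = Σ p·log₂(p/q).
  0.110·log₂(0.110/0.897) = -0.33304
  0.222·log₂(0.222/0.037) = 0.57386
  0.668·log₂(0.668/0.066) = 2.23066
D(P‖Q) = 2.4715 bits.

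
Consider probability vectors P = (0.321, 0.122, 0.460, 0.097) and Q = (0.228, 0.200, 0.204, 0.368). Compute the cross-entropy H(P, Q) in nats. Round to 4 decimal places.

H(P,Q) = −Σ p·ln q.
  −0.321·ln(0.228) = 0.47457
  −0.122·ln(0.200) = 0.19635
  −0.460·ln(0.204) = 0.73123
  −0.097·ln(0.368) = 0.09697
H(P,Q) = 1.4991 nats.

1.4991 nats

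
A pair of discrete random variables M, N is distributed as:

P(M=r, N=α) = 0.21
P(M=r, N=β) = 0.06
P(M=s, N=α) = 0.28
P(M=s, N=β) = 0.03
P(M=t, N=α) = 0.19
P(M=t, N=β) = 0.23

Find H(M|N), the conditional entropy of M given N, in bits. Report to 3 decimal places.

Marginals: p(M) = (0.2700, 0.3100, 0.4200), p(N) = (0.6800, 0.3200).
H(M|N) = Σ p(N) · H(M|N=·).
  N=α: p=0.6800, H(M|N=α) = 1.5646
  N=β: p=0.3200, H(M|N=β) = 1.1154
Weighted sum = 1.421 bits.

1.421 bits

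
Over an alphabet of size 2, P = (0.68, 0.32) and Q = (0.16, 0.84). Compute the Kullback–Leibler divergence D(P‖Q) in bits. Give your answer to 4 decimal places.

D(P‖Q) = Σ p·log₂(p/q).
  0.68·log₂(0.68/0.16) = 1.41947
  0.32·log₂(0.32/0.84) = -0.44554
D(P‖Q) = 0.9739 bits.

0.9739 bits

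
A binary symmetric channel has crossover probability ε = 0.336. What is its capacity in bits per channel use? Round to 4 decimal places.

0.0791 bits

Binary symmetric channel: C = 1 − h₂(ε) where h₂ is the binary entropy function.
h₂(0.336) = −0.336·log₂0.336 − 0.664·log₂0.664 = 0.9209.
C = 1 − 0.9209 = 0.0791 bits per channel use.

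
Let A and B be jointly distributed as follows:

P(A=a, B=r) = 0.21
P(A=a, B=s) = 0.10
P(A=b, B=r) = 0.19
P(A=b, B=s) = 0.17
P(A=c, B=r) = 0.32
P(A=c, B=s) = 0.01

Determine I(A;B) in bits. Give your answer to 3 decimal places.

Marginals: p(A) = (0.3100, 0.3600, 0.3300), p(B) = (0.7200, 0.2800).
I(A;B) = H(A) + H(B) − H(A,B).
H(A) = 1.5822, H(B) = 0.8555, H(A,B) = 2.2873.
I(A;B) = 1.5822 + 0.8555 − 2.2873 = 0.150 bits.

0.150 bits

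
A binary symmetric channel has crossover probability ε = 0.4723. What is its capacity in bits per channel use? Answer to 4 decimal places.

0.0022 bits

Binary symmetric channel: C = 1 − h₂(ε) where h₂ is the binary entropy function.
h₂(0.4723) = −0.4723·log₂0.4723 − 0.5277·log₂0.5277 = 0.9978.
C = 1 − 0.9978 = 0.0022 bits per channel use.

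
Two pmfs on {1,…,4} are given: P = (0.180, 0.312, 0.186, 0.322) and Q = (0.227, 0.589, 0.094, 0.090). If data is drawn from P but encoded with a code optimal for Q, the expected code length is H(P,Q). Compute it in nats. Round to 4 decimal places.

1.6472 nats

H(P,Q) = −Σ p·ln q.
  −0.180·ln(0.227) = 0.26690
  −0.312·ln(0.589) = 0.16515
  −0.186·ln(0.094) = 0.43979
  −0.322·ln(0.090) = 0.77536
H(P,Q) = 1.6472 nats.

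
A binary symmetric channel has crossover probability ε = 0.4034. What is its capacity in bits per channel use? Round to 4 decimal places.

Binary symmetric channel: C = 1 − h₂(ε) where h₂ is the binary entropy function.
h₂(0.4034) = −0.4034·log₂0.4034 − 0.5966·log₂0.5966 = 0.9729.
C = 1 − 0.9729 = 0.0271 bits per channel use.

0.0271 bits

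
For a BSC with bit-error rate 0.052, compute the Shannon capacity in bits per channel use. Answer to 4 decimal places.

Binary symmetric channel: C = 1 − h₂(ε) where h₂ is the binary entropy function.
h₂(0.052) = −0.052·log₂0.052 − 0.948·log₂0.948 = 0.2948.
C = 1 − 0.2948 = 0.7052 bits per channel use.

0.7052 bits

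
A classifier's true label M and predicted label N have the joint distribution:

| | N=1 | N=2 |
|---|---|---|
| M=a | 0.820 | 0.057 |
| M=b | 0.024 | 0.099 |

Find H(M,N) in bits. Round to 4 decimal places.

0.9298 bits

H(M,N) = −Σ p(x,y)·log₂ p(x,y) over all 4 cells.
  cell (a,1): −0.820·log₂0.820 = 0.23477
  cell (a,2): −0.057·log₂0.057 = 0.23557
  cell (b,1): −0.024·log₂0.024 = 0.12914
  cell (b,2): −0.099·log₂0.099 = 0.33031
Sum = 0.9298 bits.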